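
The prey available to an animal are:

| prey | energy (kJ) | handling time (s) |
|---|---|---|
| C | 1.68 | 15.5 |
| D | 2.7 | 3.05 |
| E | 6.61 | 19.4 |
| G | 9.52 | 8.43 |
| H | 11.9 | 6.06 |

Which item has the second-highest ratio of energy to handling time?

G

Profitability E/h (kJ/s): C = 1.68/15.5 = 0.108, D = 2.7/3.05 = 0.885, E = 6.61/19.4 = 0.341, G = 9.52/8.43 = 1.13, H = 11.9/6.06 = 1.96.
Ranked: H > G > D > E > C.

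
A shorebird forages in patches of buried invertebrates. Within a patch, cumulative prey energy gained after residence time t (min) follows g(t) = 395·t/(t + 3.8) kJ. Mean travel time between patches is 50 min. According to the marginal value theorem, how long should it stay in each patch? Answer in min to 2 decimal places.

13.78 min

Optimal t* satisfies g'(t*) = g(t*)/(T + t*).
g'(t) = 395·3.8/(t + 3.8)². Setting 395·3.8/(t+3.8)² = 395t/[(t+3.8)(50+t)] gives 3.8(50+t) = t(t+3.8), so t² = 3.8×50 = 190.
t* = √190 = 13.78 min.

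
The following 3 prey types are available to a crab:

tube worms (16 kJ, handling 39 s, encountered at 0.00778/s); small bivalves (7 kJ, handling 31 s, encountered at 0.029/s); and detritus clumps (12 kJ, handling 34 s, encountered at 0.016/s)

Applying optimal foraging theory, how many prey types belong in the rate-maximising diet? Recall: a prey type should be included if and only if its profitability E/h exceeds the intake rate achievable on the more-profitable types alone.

Rank by E/h (kJ/s): tube worms 0.41, detritus clumps 0.353, small bivalves 0.226. Include each in turn until the next type's E/h falls below the running intake rate.
Rate on top 1: 0.0955. detritus clumps: 0.353 > 0.0955 → include.
Rate on top 2: 0.1713. small bivalves: 0.226 > 0.1713 → include.
Optimal diet: tube worms, detritus clumps, small bivalves — 3 of 3 types.

3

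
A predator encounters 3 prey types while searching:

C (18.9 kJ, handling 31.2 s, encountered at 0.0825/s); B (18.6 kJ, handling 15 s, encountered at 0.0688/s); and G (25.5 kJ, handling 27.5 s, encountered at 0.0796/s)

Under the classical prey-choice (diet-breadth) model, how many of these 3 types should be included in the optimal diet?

2

Rank by E/h (kJ/s): B 1.24, G 0.927, C 0.606. Include each in turn until the next type's E/h falls below the running intake rate.
Rate on top 1: 0.6298. G: 0.927 > 0.6298 → include.
Rate on top 2: 0.7841. C: 0.606 < 0.7841 → exclude; stop.
Optimal diet: B, G — 2 of 3 types.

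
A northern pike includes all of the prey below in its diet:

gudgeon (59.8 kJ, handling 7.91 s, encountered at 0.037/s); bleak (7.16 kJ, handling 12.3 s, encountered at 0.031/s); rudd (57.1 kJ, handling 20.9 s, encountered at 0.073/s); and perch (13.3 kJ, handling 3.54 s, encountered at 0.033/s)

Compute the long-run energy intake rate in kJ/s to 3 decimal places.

R = (0.037×59.8 + 0.031×7.16 + 0.073×57.1 + 0.033×13.3) / (1 + 0.037×7.91 + 0.031×12.3 + 0.073×20.9 + 0.033×3.54) = 7.042/3.316 = 2.123 kJ/s.

2.123 kJ/s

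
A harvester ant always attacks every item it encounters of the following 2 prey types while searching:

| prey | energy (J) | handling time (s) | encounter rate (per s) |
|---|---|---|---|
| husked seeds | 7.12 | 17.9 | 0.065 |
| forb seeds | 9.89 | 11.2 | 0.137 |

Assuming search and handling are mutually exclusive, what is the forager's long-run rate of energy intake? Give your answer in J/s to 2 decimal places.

R = Σλ_iE_i / (1 + Σλ_ih_i)
Numerator: 0.065×7.12 + 0.137×9.89 = 1.818
Denominator: 1 + 0.065×17.9 + 0.137×11.2 = 3.698
R = 1.818/3.698 = 0.4916 J/s

0.49 J/s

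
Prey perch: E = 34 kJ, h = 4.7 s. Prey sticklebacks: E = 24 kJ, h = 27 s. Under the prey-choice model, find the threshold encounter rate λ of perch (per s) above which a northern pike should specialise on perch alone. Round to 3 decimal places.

Drop sticklebacks once their profitability E₂/h₂ falls below the rate achievable on perch alone: E₂/h₂ = λE₁/(1 + λh₁).
Solve for λ: λE₁h₂ = E₂(1 + λh₁) → λ(E₁h₂ − E₂h₁) = E₂ → λ = E₂/(E₁h₂ − E₂h₁).
λ = 24/(34×27 − 24×4.7) = 24/805.2 = 0.02981 per s.

0.030 per s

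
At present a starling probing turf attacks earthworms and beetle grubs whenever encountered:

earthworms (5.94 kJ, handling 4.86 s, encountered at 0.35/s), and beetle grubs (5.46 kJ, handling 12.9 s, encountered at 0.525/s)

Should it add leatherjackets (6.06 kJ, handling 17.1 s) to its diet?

On earthworms and beetle grubs alone, R = ΣλE/(1+Σλh) = 4.946/9.474 = 0.522 kJ/s.
leatherjackets: E/h = 6.06/17.1 = 0.3544 kJ/s.
Since 0.3544 < R, time spent handling leatherjackets is better spent searching.

No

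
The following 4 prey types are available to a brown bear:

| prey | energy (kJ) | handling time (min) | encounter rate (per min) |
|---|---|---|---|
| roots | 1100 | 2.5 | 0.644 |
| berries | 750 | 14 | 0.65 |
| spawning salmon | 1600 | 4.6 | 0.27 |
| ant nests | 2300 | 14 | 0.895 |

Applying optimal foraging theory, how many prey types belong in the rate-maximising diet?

2

Profitabilities (E/h, kJ/min): roots 440, spawning salmon 348, ant nests 164, berries 53.6. Add prey in this order while the next type's profitability exceeds the intake rate on those already taken.
Rate on top 1: 271.4. spawning salmon: 348 > 271.4 → include.
Rate on top 2: 296.1. ant nests: 164 < 296.1 → exclude; stop.
Optimal diet: roots, spawning salmon — 2 of 4 types.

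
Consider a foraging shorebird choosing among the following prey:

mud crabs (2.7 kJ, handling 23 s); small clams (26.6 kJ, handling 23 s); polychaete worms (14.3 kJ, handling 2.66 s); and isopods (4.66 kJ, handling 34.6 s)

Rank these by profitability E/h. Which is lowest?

In descending order of E/h:
polychaete worms: 14.3/2.66 = 5.38 kJ/s
small clams: 26.6/23 = 1.16 kJ/s
isopods: 4.66/34.6 = 0.135 kJ/s
mud crabs: 2.7/23 = 0.117 kJ/s

mud crabs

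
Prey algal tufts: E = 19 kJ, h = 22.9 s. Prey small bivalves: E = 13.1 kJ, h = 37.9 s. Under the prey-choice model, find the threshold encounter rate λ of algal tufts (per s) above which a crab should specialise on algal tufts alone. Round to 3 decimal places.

The zero-one rule: include small bivalves iff E₂/h₂ > λE₁/(1+λh₁). Equality gives the switch point.
λE₁h₂ = E₂ + λE₂h₁ ⇒ λ = E₂/(E₁h₂ − E₂h₁) = 13.1/(720.1 − 300) = 0.03118 per s.

0.031 per s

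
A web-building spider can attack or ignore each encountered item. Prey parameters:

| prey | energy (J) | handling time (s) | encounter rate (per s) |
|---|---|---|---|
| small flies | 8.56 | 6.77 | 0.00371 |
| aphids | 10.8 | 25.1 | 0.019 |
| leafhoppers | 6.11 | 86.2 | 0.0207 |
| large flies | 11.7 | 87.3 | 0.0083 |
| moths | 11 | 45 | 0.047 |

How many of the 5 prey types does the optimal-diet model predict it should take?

3

Profitabilities (E/h, J/s): small flies 1.26, aphids 0.43, moths 0.244, large flies 0.134, leafhoppers 0.0709. Add prey in this order while the next type's profitability exceeds the intake rate on those already taken.
Rate on top 1: 0.03098. aphids: 0.43 > 0.03098 → include.
Rate on top 2: 0.1578. moths: 0.244 > 0.1578 → include.
Rate on top 3: 0.2084. large flies: 0.134 < 0.2084 → exclude; stop.
Optimal diet: small flies, aphids, moths — 3 of 5 types.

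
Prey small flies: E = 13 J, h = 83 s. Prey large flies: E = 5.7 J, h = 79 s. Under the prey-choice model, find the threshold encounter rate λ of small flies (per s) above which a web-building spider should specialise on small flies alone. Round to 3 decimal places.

0.010 per s

At the threshold, the rate on small flies alone equals the profitability of large flies: λ·13/(1 + λ·83) = 5.7/79 = 0.07215.
Rearranging, λ(13 − 0.07215×83) = 0.07215, so λ = 0.07215/7.011 = 0.01029 per s.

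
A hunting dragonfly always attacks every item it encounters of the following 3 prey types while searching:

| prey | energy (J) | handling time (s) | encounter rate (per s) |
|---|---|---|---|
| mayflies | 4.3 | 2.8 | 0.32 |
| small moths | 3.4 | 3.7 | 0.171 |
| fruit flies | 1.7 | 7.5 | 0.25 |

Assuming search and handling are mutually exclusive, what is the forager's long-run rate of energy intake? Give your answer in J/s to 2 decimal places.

0.54 J/s

Energy encountered per unit search time: 0.32×4.3 + 0.171×3.4 + 0.25×1.7 = 2.382 J/s.
Handling time per unit search time: 0.32×2.8 + 0.171×3.7 + 0.25×7.5 = 3.404.
Rate = 2.382/(1 + 3.404) = 0.541 J/s.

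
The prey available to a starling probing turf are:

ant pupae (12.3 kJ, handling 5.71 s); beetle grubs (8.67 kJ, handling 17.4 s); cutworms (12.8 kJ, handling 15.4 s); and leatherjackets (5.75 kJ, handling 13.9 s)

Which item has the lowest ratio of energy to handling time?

Profitability E/h (kJ/s): ant pupae = 12.3/5.71 = 2.15, beetle grubs = 8.67/17.4 = 0.498, cutworms = 12.8/15.4 = 0.831, leatherjackets = 5.75/13.9 = 0.414.
Ranked: ant pupae > cutworms > beetle grubs > leatherjackets.

leatherjackets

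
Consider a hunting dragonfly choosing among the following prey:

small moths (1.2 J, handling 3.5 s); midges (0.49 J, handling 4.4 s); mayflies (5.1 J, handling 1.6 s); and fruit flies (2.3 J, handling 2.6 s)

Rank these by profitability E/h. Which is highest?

mayflies

Profitability E/h (J/s): small moths = 1.2/3.5 = 0.343, midges = 0.49/4.4 = 0.111, mayflies = 5.1/1.6 = 3.19, fruit flies = 2.3/2.6 = 0.885.
Ranked: mayflies > fruit flies > small moths > midges.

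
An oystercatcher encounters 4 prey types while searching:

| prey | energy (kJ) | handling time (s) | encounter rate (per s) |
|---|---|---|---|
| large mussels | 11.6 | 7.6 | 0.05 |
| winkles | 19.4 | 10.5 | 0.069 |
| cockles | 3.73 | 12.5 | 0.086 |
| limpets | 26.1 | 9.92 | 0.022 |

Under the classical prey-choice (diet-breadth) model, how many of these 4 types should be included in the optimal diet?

3

Profitabilities (E/h, kJ/s): limpets 2.63, winkles 1.85, large mussels 1.53, cockles 0.298. Add prey in this order while the next type's profitability exceeds the intake rate on those already taken.
Rate on top 1: 0.4713. winkles: 1.85 > 0.4713 → include.
Rate on top 2: 0.9846. large mussels: 1.53 > 0.9846 → include.
Rate on top 3: 1.073. cockles: 0.298 < 1.073 → exclude; stop.
Optimal diet: limpets, winkles, large mussels — 3 of 4 types.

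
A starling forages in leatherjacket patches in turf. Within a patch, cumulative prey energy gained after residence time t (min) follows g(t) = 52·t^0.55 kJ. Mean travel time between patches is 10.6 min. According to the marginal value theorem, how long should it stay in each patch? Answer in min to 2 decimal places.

Maximise g(t)/(T+t): set derivative to zero → g'(t)(T+t) = g(t).
g'(t) = 0.55·52·t^-0.45. Setting 0.55·52·t^-0.45 = 52·t^0.55/(10.6+t) gives 0.55(10.6+t) = t, so 0.45·t = 0.55×10.6.
t* = 0.55×10.6/0.45 = 12.96 min.

12.96 min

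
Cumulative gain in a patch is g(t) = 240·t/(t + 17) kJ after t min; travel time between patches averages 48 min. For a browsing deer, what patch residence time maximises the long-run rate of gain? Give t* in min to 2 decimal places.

By the marginal value theorem, leave when the instantaneous gain rate g'(t) equals the habitat-wide average g(t)/(T + t).
g'(t) = 240·17/(t + 17)². Setting 240·17/(t+17)² = 240t/[(t+17)(48+t)] gives 17(48+t) = t(t+17), so t² = 17×48 = 816.
t* = √816 = 28.57 min.

28.57 min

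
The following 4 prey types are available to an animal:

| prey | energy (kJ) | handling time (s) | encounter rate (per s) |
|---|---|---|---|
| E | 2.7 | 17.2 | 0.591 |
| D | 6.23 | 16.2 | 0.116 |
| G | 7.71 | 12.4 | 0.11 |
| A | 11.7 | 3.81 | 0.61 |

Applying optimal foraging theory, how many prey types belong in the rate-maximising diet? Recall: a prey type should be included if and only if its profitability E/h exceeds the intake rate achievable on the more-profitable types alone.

1

E/h in descending order: A 3.07, G 0.622, D 0.385, E 0.157 kJ/s. The optimal diet is the largest prefix of this list for which every included type satisfies E_i/h_i > R on the types above it.
Rate on top 1: 2.147. G: 0.622 < 2.147 → exclude; stop.
Optimal diet: A — 1 of 4 types.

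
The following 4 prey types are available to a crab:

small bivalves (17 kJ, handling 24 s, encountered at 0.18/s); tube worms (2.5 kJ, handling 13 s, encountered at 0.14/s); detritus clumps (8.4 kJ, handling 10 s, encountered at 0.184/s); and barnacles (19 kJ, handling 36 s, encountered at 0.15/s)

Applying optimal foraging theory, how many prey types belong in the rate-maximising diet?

Rank by E/h (kJ/s): detritus clumps 0.84, small bivalves 0.708, barnacles 0.528, tube worms 0.192. Include each in turn until the next type's E/h falls below the running intake rate.
Rate on top 1: 0.5442. small bivalves: 0.708 > 0.5442 → include.
Rate on top 2: 0.6432. barnacles: 0.528 < 0.6432 → exclude; stop.
Optimal diet: detritus clumps, small bivalves — 2 of 4 types.

2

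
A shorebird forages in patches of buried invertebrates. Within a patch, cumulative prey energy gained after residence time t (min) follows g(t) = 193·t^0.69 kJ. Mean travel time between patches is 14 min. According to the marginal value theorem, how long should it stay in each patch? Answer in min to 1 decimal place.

Optimal t* satisfies g'(t*) = g(t*)/(T + t*).
g'(t) = 0.69·193·t^-0.31. Setting 0.69·193·t^-0.31 = 193·t^0.69/(14+t) gives 0.69(14+t) = t, so 0.31·t = 0.69×14.
t* = 0.69×14/0.31 = 31.16 min.

31.2 min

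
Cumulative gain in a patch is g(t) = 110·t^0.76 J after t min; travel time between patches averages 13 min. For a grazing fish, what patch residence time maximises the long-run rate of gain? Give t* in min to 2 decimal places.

41.17 min

Maximise g(t)/(T+t): set derivative to zero → g'(t)(T+t) = g(t).
g'(t) = 0.76·110·t^-0.24. Setting 0.76·110·t^-0.24 = 110·t^0.76/(13+t) gives 0.76(13+t) = t, so 0.24·t = 0.76×13.
t* = 0.76×13/0.24 = 41.17 min.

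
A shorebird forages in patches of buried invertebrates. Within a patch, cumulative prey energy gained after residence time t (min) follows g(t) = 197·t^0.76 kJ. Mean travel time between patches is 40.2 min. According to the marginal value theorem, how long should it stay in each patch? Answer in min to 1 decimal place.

Optimal t* satisfies g'(t*) = g(t*)/(T + t*).
g'(t) = 0.76·197·t^-0.24. Setting 0.76·197·t^-0.24 = 197·t^0.76/(40.2+t) gives 0.76(40.2+t) = t, so 0.24·t = 0.76×40.2.
t* = 0.76×40.2/0.24 = 127.3 min.

127.3 min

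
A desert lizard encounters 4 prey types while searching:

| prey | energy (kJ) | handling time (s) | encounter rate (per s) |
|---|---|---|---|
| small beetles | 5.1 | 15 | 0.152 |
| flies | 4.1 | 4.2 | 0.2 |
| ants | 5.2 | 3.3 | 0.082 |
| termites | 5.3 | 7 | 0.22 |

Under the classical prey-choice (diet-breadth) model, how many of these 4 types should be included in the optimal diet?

3

Profitabilities (E/h, kJ/s): ants 1.58, flies 0.976, termites 0.757, small beetles 0.34. Add prey in this order while the next type's profitability exceeds the intake rate on those already taken.
Rate on top 1: 0.3356. flies: 0.976 > 0.3356 → include.
Rate on top 2: 0.5905. termites: 0.757 > 0.5905 → include.
Rate on top 3: 0.6608. small beetles: 0.34 < 0.6608 → exclude; stop.
Optimal diet: ants, flies, termites — 3 of 4 types.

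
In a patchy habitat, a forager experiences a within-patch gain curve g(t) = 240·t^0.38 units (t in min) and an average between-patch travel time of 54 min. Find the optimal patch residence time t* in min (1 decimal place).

By the marginal value theorem, leave when the instantaneous gain rate g'(t) equals the habitat-wide average g(t)/(T + t).
g'(t) = 0.38·240·t^-0.62. Setting 0.38·240·t^-0.62 = 240·t^0.38/(54+t) gives 0.38(54+t) = t, so 0.62·t = 0.38×54.
t* = 0.38×54/0.62 = 33.1 min.

33.1 min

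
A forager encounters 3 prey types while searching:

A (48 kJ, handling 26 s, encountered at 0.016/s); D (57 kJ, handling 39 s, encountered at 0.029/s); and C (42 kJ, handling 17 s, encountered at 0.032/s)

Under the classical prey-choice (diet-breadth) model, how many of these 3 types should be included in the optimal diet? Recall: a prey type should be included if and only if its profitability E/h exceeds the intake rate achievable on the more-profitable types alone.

3

Rank by E/h (kJ/s): C 2.47, A 1.85, D 1.46. Include each in turn until the next type's E/h falls below the running intake rate.
Rate on top 1: 0.8705. A: 1.85 > 0.8705 → include.
Rate on top 2: 1.078. D: 1.46 > 1.078 → include.
Optimal diet: C, A, D — 3 of 3 types.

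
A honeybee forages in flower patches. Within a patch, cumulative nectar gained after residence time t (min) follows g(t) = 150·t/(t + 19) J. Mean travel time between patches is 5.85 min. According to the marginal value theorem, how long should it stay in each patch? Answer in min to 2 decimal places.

10.54 min

Optimal t* satisfies g'(t*) = g(t*)/(T + t*).
g'(t) = 150·19/(t + 19)². Setting 150·19/(t+19)² = 150t/[(t+19)(5.85+t)] gives 19(5.85+t) = t(t+19), so t² = 19×5.85 = 111.1.
t* = √111.1 = 10.54 min.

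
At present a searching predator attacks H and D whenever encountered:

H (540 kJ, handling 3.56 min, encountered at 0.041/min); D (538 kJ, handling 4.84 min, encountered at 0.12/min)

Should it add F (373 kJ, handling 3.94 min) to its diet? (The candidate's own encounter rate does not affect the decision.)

Yes

On H and D alone, R = ΣλE/(1+Σλh) = 86.7/1.727 = 50.21 kJ/min.
F: E/h = 373/3.94 = 94.67 kJ/min.
Since 94.67 > R, including F increases the long-run rate.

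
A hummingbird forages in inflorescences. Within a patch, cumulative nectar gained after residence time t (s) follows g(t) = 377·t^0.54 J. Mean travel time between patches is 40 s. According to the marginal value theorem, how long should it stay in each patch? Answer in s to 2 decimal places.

46.96 s

Maximise g(t)/(T+t): set derivative to zero → g'(t)(T+t) = g(t).
g'(t) = 0.54·377·t^-0.46. Setting 0.54·377·t^-0.46 = 377·t^0.54/(40+t) gives 0.54(40+t) = t, so 0.46·t = 0.54×40.
t* = 0.54×40/0.46 = 46.96 s.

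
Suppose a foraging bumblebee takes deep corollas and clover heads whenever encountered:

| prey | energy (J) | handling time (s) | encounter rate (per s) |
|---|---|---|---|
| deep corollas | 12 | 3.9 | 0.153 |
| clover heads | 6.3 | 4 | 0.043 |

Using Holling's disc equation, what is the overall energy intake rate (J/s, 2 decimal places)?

R = Σλ_iE_i / (1 + Σλ_ih_i)
Numerator: 0.153×12 + 0.043×6.3 = 2.107
Denominator: 1 + 0.153×3.9 + 0.043×4 = 1.769
R = 2.107/1.769 = 1.191 J/s

1.19 J/s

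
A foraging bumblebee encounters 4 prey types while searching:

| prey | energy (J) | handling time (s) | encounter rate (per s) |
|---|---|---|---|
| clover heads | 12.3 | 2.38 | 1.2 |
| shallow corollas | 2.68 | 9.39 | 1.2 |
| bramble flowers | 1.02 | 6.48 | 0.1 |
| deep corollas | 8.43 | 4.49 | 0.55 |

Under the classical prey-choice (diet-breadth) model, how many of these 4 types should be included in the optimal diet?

1

E/h in descending order: clover heads 5.17, deep corollas 1.88, shallow corollas 0.285, bramble flowers 0.157 J/s. The optimal diet is the largest prefix of this list for which every included type satisfies E_i/h_i > R on the types above it.
Rate on top 1: 3.828. deep corollas: 1.88 < 3.828 → exclude; stop.
Optimal diet: clover heads — 1 of 4 types.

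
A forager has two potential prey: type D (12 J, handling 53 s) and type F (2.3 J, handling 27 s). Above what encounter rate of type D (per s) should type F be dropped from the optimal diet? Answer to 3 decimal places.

0.011 per s

At the threshold, the rate on type D alone equals the profitability of type F: λ·12/(1 + λ·53) = 2.3/27 = 0.08519.
Rearranging, λ(12 − 0.08519×53) = 0.08519, so λ = 0.08519/7.485 = 0.01138 per s.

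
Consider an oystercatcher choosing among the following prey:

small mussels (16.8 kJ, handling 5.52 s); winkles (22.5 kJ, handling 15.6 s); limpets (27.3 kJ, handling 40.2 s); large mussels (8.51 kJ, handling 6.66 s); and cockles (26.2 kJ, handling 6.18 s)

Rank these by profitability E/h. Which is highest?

cockles

In descending order of E/h:
cockles: 26.2/6.18 = 4.24 kJ/s
small mussels: 16.8/5.52 = 3.04 kJ/s
winkles: 22.5/15.6 = 1.44 kJ/s
large mussels: 8.51/6.66 = 1.28 kJ/s
limpets: 27.3/40.2 = 0.679 kJ/s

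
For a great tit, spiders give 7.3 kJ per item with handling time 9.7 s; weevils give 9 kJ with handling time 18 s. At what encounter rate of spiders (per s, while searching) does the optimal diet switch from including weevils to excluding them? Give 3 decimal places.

Drop weevils once their profitability E₂/h₂ falls below the rate achievable on spiders alone: E₂/h₂ = λE₁/(1 + λh₁).
Solve for λ: λE₁h₂ = E₂(1 + λh₁) → λ(E₁h₂ − E₂h₁) = E₂ → λ = E₂/(E₁h₂ − E₂h₁).
λ = 9/(7.3×18 − 9×9.7) = 9/44.1 = 0.2041 per s.

0.204 per s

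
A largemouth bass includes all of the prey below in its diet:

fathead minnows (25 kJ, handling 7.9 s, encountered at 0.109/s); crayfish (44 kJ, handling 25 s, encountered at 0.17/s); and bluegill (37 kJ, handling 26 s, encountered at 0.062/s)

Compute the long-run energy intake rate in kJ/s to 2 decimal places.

Energy encountered per unit search time: 0.109×25 + 0.17×44 + 0.062×37 = 12.5 kJ/s.
Handling time per unit search time: 0.109×7.9 + 0.17×25 + 0.062×26 = 6.723.
Rate = 12.5/(1 + 6.723) = 1.618 kJ/s.

1.62 kJ/s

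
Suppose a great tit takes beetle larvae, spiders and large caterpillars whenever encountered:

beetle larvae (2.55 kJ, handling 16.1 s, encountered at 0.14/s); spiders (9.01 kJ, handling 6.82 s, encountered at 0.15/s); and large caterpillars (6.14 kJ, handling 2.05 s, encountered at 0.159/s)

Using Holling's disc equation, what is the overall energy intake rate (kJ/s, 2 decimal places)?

0.58 kJ/s

R = Σλ_iE_i / (1 + Σλ_ih_i)
Numerator: 0.14×2.55 + 0.15×9.01 + 0.159×6.14 = 2.685
Denominator: 1 + 0.14×16.1 + 0.15×6.82 + 0.159×2.05 = 4.603
R = 2.685/4.603 = 0.5833 kJ/s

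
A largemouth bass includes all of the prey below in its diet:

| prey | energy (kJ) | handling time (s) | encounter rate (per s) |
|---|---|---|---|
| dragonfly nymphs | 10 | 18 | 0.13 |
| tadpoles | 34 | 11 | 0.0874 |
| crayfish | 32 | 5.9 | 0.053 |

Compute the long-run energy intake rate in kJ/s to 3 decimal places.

R = (0.13×10 + 0.0874×34 + 0.053×32) / (1 + 0.13×18 + 0.0874×11 + 0.053×5.9) = 5.968/4.614 = 1.293 kJ/s.

1.293 kJ/s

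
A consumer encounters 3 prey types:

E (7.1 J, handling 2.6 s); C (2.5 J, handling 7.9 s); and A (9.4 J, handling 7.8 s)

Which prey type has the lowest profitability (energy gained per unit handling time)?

C

Profitability E/h (J/s): E = 7.1/2.6 = 2.73, C = 2.5/7.9 = 0.316, A = 9.4/7.8 = 1.21.
Ranked: E > A > C.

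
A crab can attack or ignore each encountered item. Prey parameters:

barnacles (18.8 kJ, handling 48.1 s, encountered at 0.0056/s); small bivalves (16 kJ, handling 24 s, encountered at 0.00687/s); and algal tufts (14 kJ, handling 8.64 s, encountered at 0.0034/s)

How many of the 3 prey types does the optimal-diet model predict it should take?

E/h in descending order: algal tufts 1.62, small bivalves 0.667, barnacles 0.391 kJ/s. The optimal diet is the largest prefix of this list for which every included type satisfies E_i/h_i > R on the types above it.
Rate on top 1: 0.04624. small bivalves: 0.667 > 0.04624 → include.
Rate on top 2: 0.1319. barnacles: 0.391 > 0.1319 → include.
Optimal diet: algal tufts, small bivalves, barnacles — 3 of 3 types.

3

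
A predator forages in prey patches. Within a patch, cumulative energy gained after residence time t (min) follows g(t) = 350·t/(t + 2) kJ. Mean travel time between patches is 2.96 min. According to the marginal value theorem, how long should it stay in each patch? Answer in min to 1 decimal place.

2.4 min

Maximise g(t)/(T+t): set derivative to zero → g'(t)(T+t) = g(t).
g'(t) = 350·2/(t + 2)². Setting 350·2/(t+2)² = 350t/[(t+2)(2.96+t)] gives 2(2.96+t) = t(t+2), so t² = 2×2.96 = 5.92.
t* = √5.92 = 2.433 min.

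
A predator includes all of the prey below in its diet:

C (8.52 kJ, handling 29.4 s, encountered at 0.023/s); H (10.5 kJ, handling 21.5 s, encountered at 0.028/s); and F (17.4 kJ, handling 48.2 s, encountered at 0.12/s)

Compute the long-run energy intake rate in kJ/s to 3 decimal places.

R = (0.023×8.52 + 0.028×10.5 + 0.12×17.4) / (1 + 0.023×29.4 + 0.028×21.5 + 0.12×48.2) = 2.578/8.062 = 0.3198 kJ/s.

0.320 kJ/s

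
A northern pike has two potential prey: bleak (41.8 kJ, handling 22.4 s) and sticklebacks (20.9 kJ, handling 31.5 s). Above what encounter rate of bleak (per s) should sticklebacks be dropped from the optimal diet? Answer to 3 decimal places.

0.025 per s

The zero-one rule: include sticklebacks iff E₂/h₂ > λE₁/(1+λh₁). Equality gives the switch point.
λE₁h₂ = E₂ + λE₂h₁ ⇒ λ = E₂/(E₁h₂ − E₂h₁) = 20.9/(1317 − 468.2) = 0.02463 per s.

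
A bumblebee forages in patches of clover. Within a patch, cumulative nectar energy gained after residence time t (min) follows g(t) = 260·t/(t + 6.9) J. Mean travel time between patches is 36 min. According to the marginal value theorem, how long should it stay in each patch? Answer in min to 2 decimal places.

By the marginal value theorem, leave when the instantaneous gain rate g'(t) equals the habitat-wide average g(t)/(T + t).
g'(t) = 260·6.9/(t + 6.9)². Setting 260·6.9/(t+6.9)² = 260t/[(t+6.9)(36+t)] gives 6.9(36+t) = t(t+6.9), so t² = 6.9×36 = 248.4.
t* = √248.4 = 15.76 min.

15.76 min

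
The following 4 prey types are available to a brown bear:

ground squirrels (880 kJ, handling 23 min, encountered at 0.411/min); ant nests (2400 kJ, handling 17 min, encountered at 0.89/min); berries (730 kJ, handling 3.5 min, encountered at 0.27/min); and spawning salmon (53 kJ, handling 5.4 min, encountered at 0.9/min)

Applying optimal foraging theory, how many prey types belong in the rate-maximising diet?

2

Profitabilities (E/h, kJ/min): berries 209, ant nests 141, ground squirrels 38.3, spawning salmon 9.81. Add prey in this order while the next type's profitability exceeds the intake rate on those already taken.
Rate on top 1: 101.3. ant nests: 141 > 101.3 → include.
Rate on top 2: 136.6. ground squirrels: 38.3 < 136.6 → exclude; stop.
Optimal diet: berries, ant nests — 2 of 4 types.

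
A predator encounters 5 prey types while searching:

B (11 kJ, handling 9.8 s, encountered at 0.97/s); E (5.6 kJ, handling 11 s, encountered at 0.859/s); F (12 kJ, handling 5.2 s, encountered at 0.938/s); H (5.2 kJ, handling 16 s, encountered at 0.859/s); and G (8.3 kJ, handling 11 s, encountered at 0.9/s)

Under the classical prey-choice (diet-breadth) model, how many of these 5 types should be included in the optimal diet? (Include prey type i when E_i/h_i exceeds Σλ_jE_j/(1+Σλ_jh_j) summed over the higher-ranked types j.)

E/h in descending order: F 2.31, B 1.12, G 0.755, E 0.509, H 0.325 kJ/s. The optimal diet is the largest prefix of this list for which every included type satisfies E_i/h_i > R on the types above it.
Rate on top 1: 1.915. B: 1.12 < 1.915 → exclude; stop.
Optimal diet: F — 1 of 5 types.

1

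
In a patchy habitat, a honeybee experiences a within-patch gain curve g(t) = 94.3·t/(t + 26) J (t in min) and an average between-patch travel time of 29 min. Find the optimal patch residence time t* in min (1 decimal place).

By the marginal value theorem, leave when the instantaneous gain rate g'(t) equals the habitat-wide average g(t)/(T + t).
g'(t) = 94.3·26/(t + 26)². Setting 94.3·26/(t+26)² = 94.3t/[(t+26)(29+t)] gives 26(29+t) = t(t+26), so t² = 26×29 = 754.
t* = √754 = 27.46 min.

27.5 min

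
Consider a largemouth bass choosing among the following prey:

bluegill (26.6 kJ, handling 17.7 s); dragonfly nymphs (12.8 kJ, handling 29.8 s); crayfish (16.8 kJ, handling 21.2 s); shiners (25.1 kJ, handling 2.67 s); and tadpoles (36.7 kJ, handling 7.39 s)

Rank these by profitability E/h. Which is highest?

In descending order of E/h:
shiners: 25.1/2.67 = 9.4 kJ/s
tadpoles: 36.7/7.39 = 4.97 kJ/s
bluegill: 26.6/17.7 = 1.5 kJ/s
crayfish: 16.8/21.2 = 0.792 kJ/s
dragonfly nymphs: 12.8/29.8 = 0.43 kJ/s

shiners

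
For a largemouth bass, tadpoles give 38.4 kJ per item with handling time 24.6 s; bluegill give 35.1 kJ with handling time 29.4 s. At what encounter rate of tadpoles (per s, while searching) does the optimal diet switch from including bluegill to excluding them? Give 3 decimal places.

0.132 per s

Drop bluegill once their profitability E₂/h₂ falls below the rate achievable on tadpoles alone: E₂/h₂ = λE₁/(1 + λh₁).
Solve for λ: λE₁h₂ = E₂(1 + λh₁) → λ(E₁h₂ − E₂h₁) = E₂ → λ = E₂/(E₁h₂ − E₂h₁).
λ = 35.1/(38.4×29.4 − 35.1×24.6) = 35.1/265.5 = 0.1322 per s.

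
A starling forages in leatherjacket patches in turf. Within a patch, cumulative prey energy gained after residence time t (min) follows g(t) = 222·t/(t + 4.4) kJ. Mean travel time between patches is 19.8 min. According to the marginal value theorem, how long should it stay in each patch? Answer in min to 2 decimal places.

9.33 min

Maximise g(t)/(T+t): set derivative to zero → g'(t)(T+t) = g(t).
g'(t) = 222·4.4/(t + 4.4)². Setting 222·4.4/(t+4.4)² = 222t/[(t+4.4)(19.8+t)] gives 4.4(19.8+t) = t(t+4.4), so t² = 4.4×19.8 = 87.12.
t* = √87.12 = 9.334 min.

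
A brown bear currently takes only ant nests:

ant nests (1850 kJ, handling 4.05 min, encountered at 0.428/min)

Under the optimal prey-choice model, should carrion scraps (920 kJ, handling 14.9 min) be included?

Intake rate on the current diet: R = (0.428×1850) / (1 + 0.428×4.05) = 791.8/2.733 = 289.7 kJ/min.
carrion scraps: E/h = 920/14.9 = 61.74 kJ/min.
Since 61.74 < R, time spent handling carrion scraps is better spent searching.

No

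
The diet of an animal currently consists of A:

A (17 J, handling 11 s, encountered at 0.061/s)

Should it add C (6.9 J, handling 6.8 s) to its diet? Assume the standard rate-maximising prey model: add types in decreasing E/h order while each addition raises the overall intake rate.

Current rate: (0.061×17)/(1 + 0.061×11) = 0.6206 J/s.
Profitability of C: 6.9/6.8 = 1.015 J/s.
1.015 > 0.6206, so adding C raises the average — include it.

Yes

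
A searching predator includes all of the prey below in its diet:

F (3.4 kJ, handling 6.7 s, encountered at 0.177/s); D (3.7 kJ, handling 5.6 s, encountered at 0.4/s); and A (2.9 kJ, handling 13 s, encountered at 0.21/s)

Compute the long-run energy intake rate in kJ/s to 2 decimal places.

0.38 kJ/s

R = (0.177×3.4 + 0.4×3.7 + 0.21×2.9) / (1 + 0.177×6.7 + 0.4×5.6 + 0.21×13) = 2.691/7.156 = 0.376 kJ/s.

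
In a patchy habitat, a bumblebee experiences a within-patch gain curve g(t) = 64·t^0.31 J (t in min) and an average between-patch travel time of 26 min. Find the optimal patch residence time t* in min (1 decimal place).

Maximise g(t)/(T+t): set derivative to zero → g'(t)(T+t) = g(t).
g'(t) = 0.31·64·t^-0.69. Setting 0.31·64·t^-0.69 = 64·t^0.31/(26+t) gives 0.31(26+t) = t, so 0.69·t = 0.31×26.
t* = 0.31×26/0.69 = 11.68 min.

11.7 min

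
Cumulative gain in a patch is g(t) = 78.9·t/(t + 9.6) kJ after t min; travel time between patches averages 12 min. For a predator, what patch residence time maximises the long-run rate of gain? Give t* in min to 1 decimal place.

10.7 min

By the marginal value theorem, leave when the instantaneous gain rate g'(t) equals the habitat-wide average g(t)/(T + t).
g'(t) = 78.9·9.6/(t + 9.6)². Setting 78.9·9.6/(t+9.6)² = 78.9t/[(t+9.6)(12+t)] gives 9.6(12+t) = t(t+9.6), so t² = 9.6×12 = 115.2.
t* = √115.2 = 10.73 min.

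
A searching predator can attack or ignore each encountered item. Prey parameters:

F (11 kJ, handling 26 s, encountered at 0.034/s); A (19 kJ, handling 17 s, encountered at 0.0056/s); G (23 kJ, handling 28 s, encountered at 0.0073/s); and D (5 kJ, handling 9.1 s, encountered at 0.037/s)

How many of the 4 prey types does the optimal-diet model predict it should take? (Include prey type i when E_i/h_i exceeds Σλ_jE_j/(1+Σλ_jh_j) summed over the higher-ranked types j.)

E/h in descending order: A 1.12, G 0.821, D 0.549, F 0.423 kJ/s. The optimal diet is the largest prefix of this list for which every included type satisfies E_i/h_i > R on the types above it.
Rate on top 1: 0.09715. G: 0.821 > 0.09715 → include.
Rate on top 2: 0.2111. D: 0.549 > 0.2111 → include.
Rate on top 3: 0.2807. F: 0.423 > 0.2807 → include.
Optimal diet: A, G, D, F — 4 of 4 types.

4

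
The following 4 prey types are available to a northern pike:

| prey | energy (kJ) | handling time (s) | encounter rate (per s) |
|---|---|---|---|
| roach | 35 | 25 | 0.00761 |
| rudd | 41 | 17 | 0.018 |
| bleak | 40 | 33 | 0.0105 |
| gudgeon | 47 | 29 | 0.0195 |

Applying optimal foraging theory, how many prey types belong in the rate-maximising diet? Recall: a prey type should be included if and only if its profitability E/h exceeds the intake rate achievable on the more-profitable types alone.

4

Rank by E/h (kJ/s): rudd 2.41, gudgeon 1.62, roach 1.4, bleak 1.21. Include each in turn until the next type's E/h falls below the running intake rate.
Rate on top 1: 0.5651. gudgeon: 1.62 > 0.5651 → include.
Rate on top 2: 0.8841. roach: 1.4 > 0.8841 → include.
Rate on top 3: 0.9317. bleak: 1.21 > 0.9317 → include.
Optimal diet: rudd, gudgeon, roach, bleak — 4 of 4 types.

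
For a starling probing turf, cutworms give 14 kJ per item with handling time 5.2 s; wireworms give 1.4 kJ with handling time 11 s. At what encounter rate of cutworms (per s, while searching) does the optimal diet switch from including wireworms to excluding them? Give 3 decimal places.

0.010 per s

Drop wireworms once their profitability E₂/h₂ falls below the rate achievable on cutworms alone: E₂/h₂ = λE₁/(1 + λh₁).
Solve for λ: λE₁h₂ = E₂(1 + λh₁) → λ(E₁h₂ − E₂h₁) = E₂ → λ = E₂/(E₁h₂ − E₂h₁).
λ = 1.4/(14×11 − 1.4×5.2) = 1.4/146.7 = 0.009542 per s.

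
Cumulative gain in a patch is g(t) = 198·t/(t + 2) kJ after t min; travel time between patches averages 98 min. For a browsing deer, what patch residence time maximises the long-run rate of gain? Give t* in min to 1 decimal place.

Maximise g(t)/(T+t): set derivative to zero → g'(t)(T+t) = g(t).
g'(t) = 198·2/(t + 2)². Setting 198·2/(t+2)² = 198t/[(t+2)(98+t)] gives 2(98+t) = t(t+2), so t² = 2×98 = 196.
t* = √196 = 14 min.

14.0 min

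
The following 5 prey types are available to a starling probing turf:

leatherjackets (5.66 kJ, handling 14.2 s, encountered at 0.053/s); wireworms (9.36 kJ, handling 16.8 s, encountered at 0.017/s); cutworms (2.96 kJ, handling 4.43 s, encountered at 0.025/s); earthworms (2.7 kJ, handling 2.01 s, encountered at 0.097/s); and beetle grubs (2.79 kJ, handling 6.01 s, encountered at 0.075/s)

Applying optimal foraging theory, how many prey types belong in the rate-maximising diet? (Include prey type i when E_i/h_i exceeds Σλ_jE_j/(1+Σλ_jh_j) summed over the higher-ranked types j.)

5

Profitabilities (E/h, kJ/s): earthworms 1.34, cutworms 0.668, wireworms 0.557, beetle grubs 0.464, leatherjackets 0.399. Add prey in this order while the next type's profitability exceeds the intake rate on those already taken.
Rate on top 1: 0.2192. cutworms: 0.668 > 0.2192 → include.
Rate on top 2: 0.2573. wireworms: 0.557 > 0.2573 → include.
Rate on top 3: 0.3111. beetle grubs: 0.464 > 0.3111 → include.
Rate on top 4: 0.3449. leatherjackets: 0.399 > 0.3449 → include.
Optimal diet: earthworms, cutworms, wireworms, beetle grubs, leatherjackets — 5 of 5 types.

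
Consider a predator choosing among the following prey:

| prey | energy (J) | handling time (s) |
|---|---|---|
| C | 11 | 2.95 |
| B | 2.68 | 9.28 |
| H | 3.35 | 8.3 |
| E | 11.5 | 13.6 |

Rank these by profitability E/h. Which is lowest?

In descending order of E/h:
C: 11/2.95 = 3.73 J/s
E: 11.5/13.6 = 0.846 J/s
H: 3.35/8.3 = 0.404 J/s
B: 2.68/9.28 = 0.289 J/s

B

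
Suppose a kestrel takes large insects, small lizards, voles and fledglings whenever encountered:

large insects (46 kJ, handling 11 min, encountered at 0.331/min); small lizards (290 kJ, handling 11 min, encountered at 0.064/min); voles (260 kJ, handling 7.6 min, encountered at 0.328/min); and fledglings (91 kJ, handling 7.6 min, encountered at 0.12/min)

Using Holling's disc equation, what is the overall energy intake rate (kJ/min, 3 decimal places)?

Energy encountered per unit search time: 0.331×46 + 0.064×290 + 0.328×260 + 0.12×91 = 130 kJ/min.
Handling time per unit search time: 0.331×11 + 0.064×11 + 0.328×7.6 + 0.12×7.6 = 7.75.
Rate = 130/(1 + 7.75) = 14.86 kJ/min.

14.856 kJ/min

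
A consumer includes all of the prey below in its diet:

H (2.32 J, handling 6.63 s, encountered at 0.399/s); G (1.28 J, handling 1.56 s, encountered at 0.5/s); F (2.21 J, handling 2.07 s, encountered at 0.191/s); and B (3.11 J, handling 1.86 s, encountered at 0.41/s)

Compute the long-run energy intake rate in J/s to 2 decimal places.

R = (0.399×2.32 + 0.5×1.28 + 0.191×2.21 + 0.41×3.11) / (1 + 0.399×6.63 + 0.5×1.56 + 0.191×2.07 + 0.41×1.86) = 3.263/5.583 = 0.5844 J/s.

0.58 J/s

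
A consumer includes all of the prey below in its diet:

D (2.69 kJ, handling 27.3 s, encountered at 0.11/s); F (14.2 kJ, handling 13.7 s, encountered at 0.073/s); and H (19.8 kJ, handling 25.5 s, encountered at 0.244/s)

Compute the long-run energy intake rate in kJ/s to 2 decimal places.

0.55 kJ/s

Energy encountered per unit search time: 0.11×2.69 + 0.073×14.2 + 0.244×19.8 = 6.164 kJ/s.
Handling time per unit search time: 0.11×27.3 + 0.073×13.7 + 0.244×25.5 = 10.23.
Rate = 6.164/(1 + 10.23) = 0.5491 kJ/s.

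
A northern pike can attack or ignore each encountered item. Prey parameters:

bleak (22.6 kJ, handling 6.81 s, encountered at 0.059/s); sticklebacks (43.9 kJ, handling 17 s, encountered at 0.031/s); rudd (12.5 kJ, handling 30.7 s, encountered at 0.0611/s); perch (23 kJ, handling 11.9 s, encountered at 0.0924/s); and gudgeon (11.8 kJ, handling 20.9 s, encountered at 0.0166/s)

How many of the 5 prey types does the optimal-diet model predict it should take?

E/h in descending order: bleak 3.32, sticklebacks 2.58, perch 1.93, gudgeon 0.565, rudd 0.407 kJ/s. The optimal diet is the largest prefix of this list for which every included type satisfies E_i/h_i > R on the types above it.
Rate on top 1: 0.9512. sticklebacks: 2.58 > 0.9512 → include.
Rate on top 2: 1.397. perch: 1.93 > 1.397 → include.
Rate on top 3: 1.591. gudgeon: 0.565 < 1.591 → exclude; stop.
Optimal diet: bleak, sticklebacks, perch — 3 of 5 types.

3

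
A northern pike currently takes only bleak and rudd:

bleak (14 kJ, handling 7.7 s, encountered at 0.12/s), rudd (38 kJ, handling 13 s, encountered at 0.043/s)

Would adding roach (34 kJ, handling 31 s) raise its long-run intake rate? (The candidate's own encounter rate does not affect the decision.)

On bleak and rudd alone, R = ΣλE/(1+Σλh) = 3.314/2.483 = 1.335 kJ/s.
Profitability of roach: 34/31 = 1.097 kJ/s.
Since 1.097 < R, time spent handling roach is better spent searching.

No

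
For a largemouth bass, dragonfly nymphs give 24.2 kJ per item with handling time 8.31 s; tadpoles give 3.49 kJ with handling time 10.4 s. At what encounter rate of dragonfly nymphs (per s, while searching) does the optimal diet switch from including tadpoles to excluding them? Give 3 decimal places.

0.016 per s

Drop tadpoles once their profitability E₂/h₂ falls below the rate achievable on dragonfly nymphs alone: E₂/h₂ = λE₁/(1 + λh₁).
Solve for λ: λE₁h₂ = E₂(1 + λh₁) → λ(E₁h₂ − E₂h₁) = E₂ → λ = E₂/(E₁h₂ − E₂h₁).
λ = 3.49/(24.2×10.4 − 3.49×8.31) = 3.49/222.7 = 0.01567 per s.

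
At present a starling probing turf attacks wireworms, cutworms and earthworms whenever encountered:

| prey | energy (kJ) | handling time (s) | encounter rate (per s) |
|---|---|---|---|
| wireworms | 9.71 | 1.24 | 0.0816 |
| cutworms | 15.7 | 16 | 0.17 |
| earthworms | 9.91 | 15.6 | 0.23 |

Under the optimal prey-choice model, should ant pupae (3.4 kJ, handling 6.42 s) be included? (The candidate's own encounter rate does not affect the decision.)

No

Intake rate on the current diet: R = (0.0816×9.71 + 0.17×15.7 + 0.23×9.91) / (1 + 0.0816×1.24 + 0.17×16 + 0.23×15.6) = 5.741/7.409 = 0.7748 kJ/s.
ant pupae: E/h = 3.4/6.42 = 0.5296 kJ/s.
Since 0.5296 < R, time spent handling ant pupae is better spent searching.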